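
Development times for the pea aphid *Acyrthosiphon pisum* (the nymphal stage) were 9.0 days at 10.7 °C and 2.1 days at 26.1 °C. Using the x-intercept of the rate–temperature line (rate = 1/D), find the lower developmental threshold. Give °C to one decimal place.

Linear rate model ⇒ the product D·(T − T_b) is constant across temperatures.
9.0·(10.7 − T_b) = 2.1·(26.1 − T_b)
T_b = (9.0·10.7 − 2.1·26.1) / (9.0 − 2.1) = 41.49 / 6.9 = 6.013 °C ≈ 6.0 °C.

6.0 °C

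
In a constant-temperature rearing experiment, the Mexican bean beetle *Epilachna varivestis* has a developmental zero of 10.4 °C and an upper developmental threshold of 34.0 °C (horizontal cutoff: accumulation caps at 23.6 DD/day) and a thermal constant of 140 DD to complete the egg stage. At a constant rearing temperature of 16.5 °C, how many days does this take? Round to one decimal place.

23.0 days

Daily accumulation = 16.5 − 10.4 = 6.1 DD/day.
Duration = 140 / 6.1 = 22.951 ≈ 23.0 days.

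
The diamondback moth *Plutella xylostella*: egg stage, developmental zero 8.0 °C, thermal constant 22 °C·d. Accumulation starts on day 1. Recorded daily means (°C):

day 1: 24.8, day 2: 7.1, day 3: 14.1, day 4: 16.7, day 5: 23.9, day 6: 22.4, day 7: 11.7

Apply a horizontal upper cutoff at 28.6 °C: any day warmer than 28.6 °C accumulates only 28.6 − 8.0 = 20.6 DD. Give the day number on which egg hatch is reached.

day 3

Daily DD above 8.0 °C (capped at 20.6): 16.8, 0.0, 6.1, 8.7, 15.9, 14.4, 3.7.
Cumulative: 16.8, 16.8, 22.9, 31.6, 47.5, 61.9, 65.6.
The total first reaches 22 DD on day 3.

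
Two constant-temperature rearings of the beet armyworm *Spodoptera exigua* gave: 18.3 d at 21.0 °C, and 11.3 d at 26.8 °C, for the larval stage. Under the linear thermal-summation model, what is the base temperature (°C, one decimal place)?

Under the model K = D·(T − T_b), so D₁·(T₁ − T_b) = D₂·(T₂ − T_b).
18.3·(21.0 − T_b) = 11.3·(26.8 − T_b)
T_b = (18.3·21.0 − 11.3·26.8) / (18.3 − 11.3) = 81.46 / 7.0 = 11.637 °C ≈ 11.6 °C.

11.6 °C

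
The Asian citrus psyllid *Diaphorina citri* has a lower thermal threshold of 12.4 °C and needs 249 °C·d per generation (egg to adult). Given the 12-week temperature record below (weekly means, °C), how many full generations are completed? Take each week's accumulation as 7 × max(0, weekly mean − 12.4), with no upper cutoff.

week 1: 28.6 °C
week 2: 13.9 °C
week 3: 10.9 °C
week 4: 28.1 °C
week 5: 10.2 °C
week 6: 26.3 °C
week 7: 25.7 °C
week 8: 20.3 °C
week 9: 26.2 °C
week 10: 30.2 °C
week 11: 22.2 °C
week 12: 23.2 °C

3 generations

Weekly DD (7 × max(0, T̄ − 12.4)): 113.4, 10.5, 0.0, 109.9, 0.0, 97.3, 93.1, 55.3, 96.6, 124.6, 68.6, 75.6.
Season total = 844.9 DD.
Complete generations = ⌊844.9 / 249⌋ = 3.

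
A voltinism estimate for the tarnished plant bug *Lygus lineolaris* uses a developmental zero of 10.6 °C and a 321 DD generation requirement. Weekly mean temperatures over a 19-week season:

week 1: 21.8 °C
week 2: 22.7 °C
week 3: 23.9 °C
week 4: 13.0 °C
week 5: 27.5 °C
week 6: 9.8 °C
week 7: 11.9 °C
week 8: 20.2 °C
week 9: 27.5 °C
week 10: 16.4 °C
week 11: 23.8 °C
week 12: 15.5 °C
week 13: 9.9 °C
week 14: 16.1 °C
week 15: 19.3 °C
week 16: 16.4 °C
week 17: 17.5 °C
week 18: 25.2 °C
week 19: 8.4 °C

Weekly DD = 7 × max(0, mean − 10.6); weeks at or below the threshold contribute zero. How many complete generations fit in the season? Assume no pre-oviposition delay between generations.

Weekly DD (7 × max(0, T̄ − 10.6)): 78.4, 84.7, 93.1, 16.8, 118.3, 0.0, 9.1, 67.2, 118.3, 40.6, 92.4, 34.3, 0.0, 38.5, 60.9, 40.6, 48.3, 102.2, 0.0.
Season total = 1043.7 DD.
Complete generations = ⌊1043.7 / 321⌋ = 3.

3 generations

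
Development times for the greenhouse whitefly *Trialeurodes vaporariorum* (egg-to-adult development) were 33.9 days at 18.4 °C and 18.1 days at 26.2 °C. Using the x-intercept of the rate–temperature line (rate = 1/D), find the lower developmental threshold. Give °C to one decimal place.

Equal thermal constants: D₁(T₁ − T_b) = D₂(T₂ − T_b).
33.9·(18.4 − T_b) = 18.1·(26.2 − T_b)
T_b = (33.9·18.4 − 18.1·26.2) / (33.9 − 18.1) = 149.54 / 15.8 = 9.465 °C ≈ 9.5 °C.

9.5 °C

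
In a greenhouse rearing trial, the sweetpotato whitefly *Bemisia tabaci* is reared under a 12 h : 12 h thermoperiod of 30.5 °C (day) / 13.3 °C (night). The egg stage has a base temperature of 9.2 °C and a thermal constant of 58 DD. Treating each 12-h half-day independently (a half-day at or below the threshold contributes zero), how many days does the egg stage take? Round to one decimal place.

Day half: max(0, 30.5 − 9.2) × 0.5 = 21.3 × 0.5 = 10.65 DD.
Night half: max(0, 13.3 − 9.2) × 0.5 = 4.1 × 0.5 = 2.05 DD.
Per 24 h: 12.70 DD/day.
Duration = 58 / 12.70 = 4.567 ≈ 4.6 days.

4.6 days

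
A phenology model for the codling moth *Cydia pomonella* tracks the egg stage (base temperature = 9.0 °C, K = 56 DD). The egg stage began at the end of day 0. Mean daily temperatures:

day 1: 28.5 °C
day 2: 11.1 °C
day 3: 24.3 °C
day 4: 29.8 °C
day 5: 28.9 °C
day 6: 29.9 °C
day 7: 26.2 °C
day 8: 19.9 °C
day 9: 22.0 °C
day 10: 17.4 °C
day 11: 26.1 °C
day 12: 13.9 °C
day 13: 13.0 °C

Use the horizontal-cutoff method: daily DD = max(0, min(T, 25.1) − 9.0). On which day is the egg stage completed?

Daily DD above 9.0 °C (capped at 16.1): 16.1, 2.1, 15.3, 16.1, 16.1, 16.1, 16.1, 10.9, 13.0, 8.4, 16.1, 4.9, 4.0.
Cumulative: 16.1, 18.2, 33.5, 49.6, 65.7, 81.8, 97.9, 108.8, 121.8, 130.2, 146.3, 151.2, 155.2.
The total first reaches 56 DD on day 5.

day 5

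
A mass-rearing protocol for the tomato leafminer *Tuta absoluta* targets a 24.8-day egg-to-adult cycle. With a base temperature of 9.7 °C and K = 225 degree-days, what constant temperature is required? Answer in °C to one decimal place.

Required daily accumulation = 225 / 24.8 = 9.073 DD/day.
T = T_base + 9.073 = 9.7 + 9.073 = 18.773 ≈ 18.8 °C.

18.8 °C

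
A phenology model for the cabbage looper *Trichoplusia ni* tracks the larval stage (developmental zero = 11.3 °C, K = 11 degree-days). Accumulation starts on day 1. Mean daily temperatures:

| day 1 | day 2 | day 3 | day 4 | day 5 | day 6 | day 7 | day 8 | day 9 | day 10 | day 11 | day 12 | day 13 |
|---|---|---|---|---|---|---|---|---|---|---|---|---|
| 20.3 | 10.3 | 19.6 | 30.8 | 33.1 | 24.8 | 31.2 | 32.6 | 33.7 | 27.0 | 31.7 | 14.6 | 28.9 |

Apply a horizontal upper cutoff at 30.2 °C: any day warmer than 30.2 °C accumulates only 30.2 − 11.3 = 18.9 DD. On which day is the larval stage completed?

Daily DD above 11.3 °C (capped at 18.9): 9.0, 0.0, 8.3, 18.9, 18.9, 13.5, 18.9, 18.9, 18.9, 15.7, 18.9, 3.3, 17.6.
Cumulative: 9.0, 9.0, 17.3, 36.2, 55.1, 68.6, 87.5, 106.4, 125.3, 141.0, 159.9, 163.2, 180.8.
The total first reaches 11 DD on day 3.

day 3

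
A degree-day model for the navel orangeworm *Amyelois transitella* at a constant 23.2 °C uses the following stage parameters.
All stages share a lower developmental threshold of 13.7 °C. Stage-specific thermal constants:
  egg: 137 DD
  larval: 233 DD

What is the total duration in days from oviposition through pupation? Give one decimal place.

38.9 days

Daily accumulation at 23.2 °C = 23.2 − 13.7 = 9.5 DD/day.
Total K = 137 + 233 = 370 DD.
Total duration = 370 / 9.5 = 38.947 ≈ 38.9 days.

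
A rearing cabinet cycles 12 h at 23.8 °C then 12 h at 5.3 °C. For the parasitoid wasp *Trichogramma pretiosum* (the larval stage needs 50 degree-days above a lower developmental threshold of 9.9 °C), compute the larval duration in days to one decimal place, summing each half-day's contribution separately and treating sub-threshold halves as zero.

Day half: max(0, 23.8 − 9.9) × 0.5 = 13.9 × 0.5 = 6.95 DD.
Night half: max(0, 5.3 − 9.9) × 0.5 = 0.0 × 0.5 = 0.00 DD.
Per 24 h: 6.95 DD/day.
Duration = 50 / 6.95 = 7.194 ≈ 7.2 days.

7.2 days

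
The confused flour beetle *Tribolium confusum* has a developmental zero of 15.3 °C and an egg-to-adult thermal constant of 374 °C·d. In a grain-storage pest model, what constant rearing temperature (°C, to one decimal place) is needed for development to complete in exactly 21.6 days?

32.6 °C

Required daily accumulation = 374 / 21.6 = 17.315 DD/day.
T = T_base + 17.315 = 15.3 + 17.315 = 32.615 ≈ 32.6 °C.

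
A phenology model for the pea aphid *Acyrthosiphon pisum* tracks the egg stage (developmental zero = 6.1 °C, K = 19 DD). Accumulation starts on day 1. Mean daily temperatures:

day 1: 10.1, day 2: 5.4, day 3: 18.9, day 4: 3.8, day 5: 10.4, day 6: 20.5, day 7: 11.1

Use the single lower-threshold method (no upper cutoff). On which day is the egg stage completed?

day 5

Daily DD above 6.1 °C: 4.0, 0.0, 12.8, 0.0, 4.3, 14.4, 5.0.
Cumulative: 4.0, 4.0, 16.8, 16.8, 21.1, 35.5, 40.5.
The total first reaches 19 DD on day 5.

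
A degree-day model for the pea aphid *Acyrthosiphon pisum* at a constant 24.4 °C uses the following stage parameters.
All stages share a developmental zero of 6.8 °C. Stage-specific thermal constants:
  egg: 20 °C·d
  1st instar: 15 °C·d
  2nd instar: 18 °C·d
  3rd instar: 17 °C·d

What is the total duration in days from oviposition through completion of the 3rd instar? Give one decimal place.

Daily accumulation at 24.4 °C = 24.4 − 6.8 = 17.6 DD/day.
Total K = 20 + 15 + 18 + 17 = 70 DD.
Total duration = 70 / 17.6 = 3.977 ≈ 4.0 days.

4.0 days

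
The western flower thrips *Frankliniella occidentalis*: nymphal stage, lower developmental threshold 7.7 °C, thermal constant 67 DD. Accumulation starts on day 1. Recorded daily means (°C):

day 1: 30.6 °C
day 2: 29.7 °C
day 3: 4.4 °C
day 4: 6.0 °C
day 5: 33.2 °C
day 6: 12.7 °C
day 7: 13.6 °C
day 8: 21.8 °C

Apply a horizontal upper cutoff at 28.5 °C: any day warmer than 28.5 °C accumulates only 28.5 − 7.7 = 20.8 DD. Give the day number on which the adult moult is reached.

Daily DD above 7.7 °C (capped at 20.8): 20.8, 20.8, 0.0, 0.0, 20.8, 5.0, 5.9, 14.1.
Cumulative: 20.8, 41.6, 41.6, 41.6, 62.4, 67.4, 73.3, 87.4.
The total first reaches 67 DD on day 6.

day 6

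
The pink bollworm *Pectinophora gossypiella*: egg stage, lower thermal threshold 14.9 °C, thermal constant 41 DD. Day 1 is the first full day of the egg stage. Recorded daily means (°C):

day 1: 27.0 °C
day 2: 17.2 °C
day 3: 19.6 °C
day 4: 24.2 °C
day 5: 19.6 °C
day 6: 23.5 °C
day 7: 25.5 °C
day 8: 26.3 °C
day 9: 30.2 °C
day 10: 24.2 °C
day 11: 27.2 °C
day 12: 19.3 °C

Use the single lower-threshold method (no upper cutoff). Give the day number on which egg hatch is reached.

day 6

Daily DD above 14.9 °C: 12.1, 2.3, 4.7, 9.3, 4.7, 8.6, 10.6, 11.4, 15.3, 9.3, 12.3, 4.4.
Cumulative: 12.1, 14.4, 19.1, 28.4, 33.1, 41.7, 52.3, 63.7, 79.0, 88.3, 100.6, 105.0.
The total first reaches 41 DD on day 6.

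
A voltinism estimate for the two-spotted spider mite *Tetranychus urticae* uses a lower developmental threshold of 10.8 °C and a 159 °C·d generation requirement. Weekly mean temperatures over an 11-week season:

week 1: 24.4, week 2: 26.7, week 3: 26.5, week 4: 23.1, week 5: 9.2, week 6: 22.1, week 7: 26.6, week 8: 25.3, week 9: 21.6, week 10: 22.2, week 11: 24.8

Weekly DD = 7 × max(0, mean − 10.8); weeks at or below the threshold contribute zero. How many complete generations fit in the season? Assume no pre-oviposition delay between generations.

Weekly DD (7 × max(0, T̄ − 10.8)): 95.2, 111.3, 109.9, 86.1, 0.0, 79.1, 110.6, 101.5, 75.6, 79.8, 98.0.
Season total = 947.1 DD.
Complete generations = ⌊947.1 / 159⌋ = 5.

5 generations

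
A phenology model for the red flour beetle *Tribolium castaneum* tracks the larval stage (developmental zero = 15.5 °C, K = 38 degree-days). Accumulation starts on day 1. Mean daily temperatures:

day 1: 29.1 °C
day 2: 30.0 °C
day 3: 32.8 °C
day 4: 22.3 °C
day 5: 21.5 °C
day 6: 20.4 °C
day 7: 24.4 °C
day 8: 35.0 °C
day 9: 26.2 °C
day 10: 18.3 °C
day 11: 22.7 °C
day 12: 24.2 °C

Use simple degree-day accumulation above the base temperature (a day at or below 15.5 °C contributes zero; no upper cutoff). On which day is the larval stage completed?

day 3

Daily DD above 15.5 °C: 13.6, 14.5, 17.3, 6.8, 6.0, 4.9, 8.9, 19.5, 10.7, 2.8, 7.2, 8.7.
Cumulative: 13.6, 28.1, 45.4, 52.2, 58.2, 63.1, 72.0, 91.5, 102.2, 105.0, 112.2, 120.9.
The total first reaches 38 DD on day 3.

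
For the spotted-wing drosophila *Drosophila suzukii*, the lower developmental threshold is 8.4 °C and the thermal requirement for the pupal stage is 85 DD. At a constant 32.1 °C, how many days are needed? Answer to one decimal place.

3.6 days

Daily accumulation = 32.1 − 8.4 = 23.7 DD/day.
Duration = 85 / 23.7 = 3.586 ≈ 3.6 days.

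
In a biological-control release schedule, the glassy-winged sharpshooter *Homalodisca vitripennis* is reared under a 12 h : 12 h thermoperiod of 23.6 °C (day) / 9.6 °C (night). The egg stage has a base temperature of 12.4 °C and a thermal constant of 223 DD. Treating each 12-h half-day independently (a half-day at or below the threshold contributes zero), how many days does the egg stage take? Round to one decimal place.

Day half: max(0, 23.6 − 12.4) × 0.5 = 11.2 × 0.5 = 5.60 DD.
Night half: max(0, 9.6 − 12.4) × 0.5 = 0.0 × 0.5 = 0.00 DD.
Per 24 h: 5.60 DD/day.
Duration = 223 / 5.60 = 39.821 ≈ 39.8 days.

39.8 days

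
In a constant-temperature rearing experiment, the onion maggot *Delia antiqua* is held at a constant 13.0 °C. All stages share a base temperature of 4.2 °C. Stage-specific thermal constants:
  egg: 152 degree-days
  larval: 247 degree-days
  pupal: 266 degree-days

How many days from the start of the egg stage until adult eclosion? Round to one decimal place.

Daily accumulation at 13.0 °C = 13.0 − 4.2 = 8.8 DD/day.
Total K = 152 + 247 + 266 = 665 DD.
Total duration = 665 / 8.8 = 75.568 ≈ 75.6 days.

75.6 days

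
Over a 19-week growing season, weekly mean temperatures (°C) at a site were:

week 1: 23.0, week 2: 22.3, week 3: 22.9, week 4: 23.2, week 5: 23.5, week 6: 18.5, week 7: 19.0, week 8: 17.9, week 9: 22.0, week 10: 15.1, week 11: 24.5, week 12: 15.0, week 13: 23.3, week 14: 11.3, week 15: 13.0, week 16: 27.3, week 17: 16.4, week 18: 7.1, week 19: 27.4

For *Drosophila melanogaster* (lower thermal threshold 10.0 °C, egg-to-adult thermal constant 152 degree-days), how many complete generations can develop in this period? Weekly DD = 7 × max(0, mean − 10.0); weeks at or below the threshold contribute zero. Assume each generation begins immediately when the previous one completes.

8 generations

Weekly DD (7 × max(0, T̄ − 10.0)): 91.0, 86.1, 90.3, 92.4, 94.5, 59.5, 63.0, 55.3, 84.0, 35.7, 101.5, 35.0, 93.1, 9.1, 21.0, 121.1, 44.8, 0.0, 121.8.
Season total = 1299.2 DD.
Complete generations = ⌊1299.2 / 152⌋ = 8.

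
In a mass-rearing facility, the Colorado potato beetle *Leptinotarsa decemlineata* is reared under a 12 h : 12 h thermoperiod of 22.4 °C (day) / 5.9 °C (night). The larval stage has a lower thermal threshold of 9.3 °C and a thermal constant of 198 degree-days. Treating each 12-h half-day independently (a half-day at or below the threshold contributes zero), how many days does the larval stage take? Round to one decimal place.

Day half: max(0, 22.4 − 9.3) × 0.5 = 13.1 × 0.5 = 6.55 DD.
Night half: max(0, 5.9 − 9.3) × 0.5 = 0.0 × 0.5 = 0.00 DD.
Per 24 h: 6.55 DD/day.
Duration = 198 / 6.55 = 30.229 ≈ 30.2 days.

30.2 days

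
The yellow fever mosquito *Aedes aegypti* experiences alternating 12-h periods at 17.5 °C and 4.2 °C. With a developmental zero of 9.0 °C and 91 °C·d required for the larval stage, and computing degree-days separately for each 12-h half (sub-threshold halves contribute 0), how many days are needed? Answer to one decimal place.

21.4 days

Day half: max(0, 17.5 − 9.0) × 0.5 = 8.5 × 0.5 = 4.25 DD.
Night half: max(0, 4.2 − 9.0) × 0.5 = 0.0 × 0.5 = 0.00 DD.
Per 24 h: 4.25 DD/day.
Duration = 91 / 4.25 = 21.412 ≈ 21.4 days.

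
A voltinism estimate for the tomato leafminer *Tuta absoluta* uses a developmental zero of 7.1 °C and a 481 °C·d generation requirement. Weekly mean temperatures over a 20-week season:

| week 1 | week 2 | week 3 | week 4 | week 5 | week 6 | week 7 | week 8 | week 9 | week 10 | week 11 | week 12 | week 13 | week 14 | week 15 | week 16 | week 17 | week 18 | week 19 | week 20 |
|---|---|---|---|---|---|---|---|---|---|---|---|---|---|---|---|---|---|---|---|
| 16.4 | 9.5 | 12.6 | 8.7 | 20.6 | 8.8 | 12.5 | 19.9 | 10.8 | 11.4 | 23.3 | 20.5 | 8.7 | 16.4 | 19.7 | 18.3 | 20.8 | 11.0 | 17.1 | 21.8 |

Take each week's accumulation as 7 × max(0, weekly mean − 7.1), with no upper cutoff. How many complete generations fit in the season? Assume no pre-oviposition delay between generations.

2 generations

Weekly DD (7 × max(0, T̄ − 7.1)): 65.1, 16.8, 38.5, 11.2, 94.5, 11.9, 37.8, 89.6, 25.9, 30.1, 113.4, 93.8, 11.2, 65.1, 88.2, 78.4, 95.9, 27.3, 70.0, 102.9.
Season total = 1167.6 DD.
Complete generations = ⌊1167.6 / 481⌋ = 2.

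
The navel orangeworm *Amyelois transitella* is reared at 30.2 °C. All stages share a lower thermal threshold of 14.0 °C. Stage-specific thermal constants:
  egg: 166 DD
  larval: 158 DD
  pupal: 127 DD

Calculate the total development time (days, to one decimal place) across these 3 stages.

27.8 days

Daily accumulation at 30.2 °C = 30.2 − 14.0 = 16.2 DD/day.
Total K = 166 + 158 + 127 = 451 DD.
Total duration = 451 / 16.2 = 27.840 ≈ 27.8 days.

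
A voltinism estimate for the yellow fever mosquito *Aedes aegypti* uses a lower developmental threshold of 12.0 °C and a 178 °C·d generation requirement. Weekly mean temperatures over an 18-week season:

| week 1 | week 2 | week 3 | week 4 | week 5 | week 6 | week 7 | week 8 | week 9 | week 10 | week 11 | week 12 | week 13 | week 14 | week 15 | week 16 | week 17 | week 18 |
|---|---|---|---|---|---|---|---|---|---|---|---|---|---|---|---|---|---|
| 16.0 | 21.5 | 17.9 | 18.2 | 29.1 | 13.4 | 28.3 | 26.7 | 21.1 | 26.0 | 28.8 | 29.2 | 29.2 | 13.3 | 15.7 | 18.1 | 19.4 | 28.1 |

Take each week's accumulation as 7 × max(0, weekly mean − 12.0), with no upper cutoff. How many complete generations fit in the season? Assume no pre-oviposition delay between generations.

7 generations

Weekly DD (7 × max(0, T̄ − 12.0)): 28.0, 66.5, 41.3, 43.4, 119.7, 9.8, 114.1, 102.9, 63.7, 98.0, 117.6, 120.4, 120.4, 9.1, 25.9, 42.7, 51.8, 112.7.
Season total = 1288.0 DD.
Complete generations = ⌊1288.0 / 178⌋ = 7.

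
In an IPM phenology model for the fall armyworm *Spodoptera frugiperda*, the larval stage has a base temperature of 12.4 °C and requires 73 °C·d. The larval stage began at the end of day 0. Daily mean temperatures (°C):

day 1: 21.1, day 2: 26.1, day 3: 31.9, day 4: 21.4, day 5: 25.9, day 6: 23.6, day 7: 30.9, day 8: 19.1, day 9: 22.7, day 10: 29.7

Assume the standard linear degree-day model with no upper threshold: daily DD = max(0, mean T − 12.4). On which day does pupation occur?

day 6

Daily DD above 12.4 °C: 8.7, 13.7, 19.5, 9.0, 13.5, 11.2, 18.5, 6.7, 10.3, 17.3.
Cumulative: 8.7, 22.4, 41.9, 50.9, 64.4, 75.6, 94.1, 100.8, 111.1, 128.4.
The total first reaches 73 DD on day 6.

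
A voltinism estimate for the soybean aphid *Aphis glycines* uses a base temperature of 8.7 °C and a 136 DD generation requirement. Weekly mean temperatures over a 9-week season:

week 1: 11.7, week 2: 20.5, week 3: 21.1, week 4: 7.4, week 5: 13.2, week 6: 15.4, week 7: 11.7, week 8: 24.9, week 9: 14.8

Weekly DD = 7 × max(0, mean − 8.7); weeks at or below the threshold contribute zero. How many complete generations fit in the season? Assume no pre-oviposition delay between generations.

Weekly DD (7 × max(0, T̄ − 8.7)): 21.0, 82.6, 86.8, 0.0, 31.5, 46.9, 21.0, 113.4, 42.7.
Season total = 445.9 DD.
Complete generations = ⌊445.9 / 136⌋ = 3.

3 generations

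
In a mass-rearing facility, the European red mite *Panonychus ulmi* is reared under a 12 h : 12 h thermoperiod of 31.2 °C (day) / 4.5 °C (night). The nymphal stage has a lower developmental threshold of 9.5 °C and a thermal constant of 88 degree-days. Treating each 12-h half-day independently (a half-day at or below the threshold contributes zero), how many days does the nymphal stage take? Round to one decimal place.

Day half: max(0, 31.2 − 9.5) × 0.5 = 21.7 × 0.5 = 10.85 DD.
Night half: max(0, 4.5 − 9.5) × 0.5 = 0.0 × 0.5 = 0.00 DD.
Per 24 h: 10.85 DD/day.
Duration = 88 / 10.85 = 8.111 ≈ 8.1 days.

8.1 days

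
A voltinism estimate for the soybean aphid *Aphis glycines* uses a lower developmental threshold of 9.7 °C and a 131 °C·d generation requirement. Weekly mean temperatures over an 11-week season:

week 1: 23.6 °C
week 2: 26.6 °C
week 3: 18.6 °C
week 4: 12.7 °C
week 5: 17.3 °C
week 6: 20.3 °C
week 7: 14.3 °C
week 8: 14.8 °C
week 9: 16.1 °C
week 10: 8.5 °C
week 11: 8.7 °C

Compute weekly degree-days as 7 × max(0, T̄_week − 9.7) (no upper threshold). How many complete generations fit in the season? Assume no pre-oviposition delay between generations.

Weekly DD (7 × max(0, T̄ − 9.7)): 97.3, 118.3, 62.3, 21.0, 53.2, 74.2, 32.2, 35.7, 44.8, 0.0, 0.0.
Season total = 539.0 DD.
Complete generations = ⌊539.0 / 131⌋ = 4.

4 generations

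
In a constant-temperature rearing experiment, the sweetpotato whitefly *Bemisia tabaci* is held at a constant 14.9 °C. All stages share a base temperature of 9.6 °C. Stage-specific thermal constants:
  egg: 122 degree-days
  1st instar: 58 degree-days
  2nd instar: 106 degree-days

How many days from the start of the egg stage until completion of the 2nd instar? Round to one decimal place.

54.0 days

Daily accumulation at 14.9 °C = 14.9 − 9.6 = 5.3 DD/day.
Total K = 122 + 58 + 106 = 286 DD.
Total duration = 286 / 5.3 = 53.962 ≈ 54.0 days.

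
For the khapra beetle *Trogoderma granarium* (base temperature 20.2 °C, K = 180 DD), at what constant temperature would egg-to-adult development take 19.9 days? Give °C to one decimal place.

Required daily accumulation = 180 / 19.9 = 9.045 DD/day.
T = T_base + 9.045 = 20.2 + 9.045 = 29.245 ≈ 29.2 °C.

29.2 °C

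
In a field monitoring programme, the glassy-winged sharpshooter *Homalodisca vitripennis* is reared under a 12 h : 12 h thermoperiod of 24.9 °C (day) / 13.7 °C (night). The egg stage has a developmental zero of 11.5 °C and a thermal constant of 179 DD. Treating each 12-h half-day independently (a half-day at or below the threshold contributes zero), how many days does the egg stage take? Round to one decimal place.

Day half: max(0, 24.9 − 11.5) × 0.5 = 13.4 × 0.5 = 6.70 DD.
Night half: max(0, 13.7 − 11.5) × 0.5 = 2.2 × 0.5 = 1.10 DD.
Per 24 h: 7.80 DD/day.
Duration = 179 / 7.80 = 22.949 ≈ 22.9 days.

22.9 days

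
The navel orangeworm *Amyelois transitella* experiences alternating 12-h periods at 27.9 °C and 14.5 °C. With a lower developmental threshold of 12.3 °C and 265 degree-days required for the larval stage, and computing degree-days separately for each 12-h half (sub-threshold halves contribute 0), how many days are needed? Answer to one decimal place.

Day half: max(0, 27.9 − 12.3) × 0.5 = 15.6 × 0.5 = 7.80 DD.
Night half: max(0, 14.5 − 12.3) × 0.5 = 2.2 × 0.5 = 1.10 DD.
Per 24 h: 8.90 DD/day.
Duration = 265 / 8.90 = 29.775 ≈ 29.8 days.

29.8 days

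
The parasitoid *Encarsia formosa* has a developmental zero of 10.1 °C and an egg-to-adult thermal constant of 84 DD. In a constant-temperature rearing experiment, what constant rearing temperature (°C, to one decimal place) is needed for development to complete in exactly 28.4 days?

13.1 °C

Required daily accumulation = 84 / 28.4 = 2.958 DD/day.
T = T_base + 2.958 = 10.1 + 2.958 = 13.058 ≈ 13.1 °C.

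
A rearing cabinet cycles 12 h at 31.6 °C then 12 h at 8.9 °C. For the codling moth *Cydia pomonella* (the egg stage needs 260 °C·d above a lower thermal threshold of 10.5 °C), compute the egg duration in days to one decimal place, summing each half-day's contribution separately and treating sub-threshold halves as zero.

24.6 days

Day half: max(0, 31.6 − 10.5) × 0.5 = 21.1 × 0.5 = 10.55 DD.
Night half: max(0, 8.9 − 10.5) × 0.5 = 0.0 × 0.5 = 0.00 DD.
Per 24 h: 10.55 DD/day.
Duration = 260 / 10.55 = 24.645 ≈ 24.6 days.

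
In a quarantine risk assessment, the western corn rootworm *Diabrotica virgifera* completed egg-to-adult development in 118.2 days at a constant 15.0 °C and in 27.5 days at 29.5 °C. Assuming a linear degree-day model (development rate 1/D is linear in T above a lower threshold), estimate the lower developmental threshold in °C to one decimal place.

Equal thermal constants: D₁(T₁ − T_b) = D₂(T₂ − T_b).
118.2·(15.0 − T_b) = 27.5·(29.5 − T_b)
T_b = (118.2·15.0 − 27.5·29.5) / (118.2 − 27.5) = 961.75 / 90.7 = 10.604 °C ≈ 10.6 °C.

10.6 °C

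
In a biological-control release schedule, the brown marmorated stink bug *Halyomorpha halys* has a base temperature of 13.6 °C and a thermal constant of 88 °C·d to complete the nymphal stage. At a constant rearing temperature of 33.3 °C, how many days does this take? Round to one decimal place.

Daily accumulation = 33.3 − 13.6 = 19.7 DD/day.
Duration = 88 / 19.7 = 4.467 ≈ 4.5 days.

4.5 days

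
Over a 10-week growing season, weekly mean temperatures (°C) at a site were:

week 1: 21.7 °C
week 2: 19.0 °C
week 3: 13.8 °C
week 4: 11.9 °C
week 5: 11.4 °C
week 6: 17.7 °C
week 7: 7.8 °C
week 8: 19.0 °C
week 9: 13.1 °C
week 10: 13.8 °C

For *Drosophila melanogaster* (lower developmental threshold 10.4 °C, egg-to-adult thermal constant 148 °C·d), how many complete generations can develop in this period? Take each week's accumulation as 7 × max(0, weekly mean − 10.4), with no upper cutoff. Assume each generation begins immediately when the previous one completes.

Weekly DD (7 × max(0, T̄ − 10.4)): 79.1, 60.2, 23.8, 10.5, 7.0, 51.1, 0.0, 60.2, 18.9, 23.8.
Season total = 334.6 DD.
Complete generations = ⌊334.6 / 148⌋ = 2.

2 generations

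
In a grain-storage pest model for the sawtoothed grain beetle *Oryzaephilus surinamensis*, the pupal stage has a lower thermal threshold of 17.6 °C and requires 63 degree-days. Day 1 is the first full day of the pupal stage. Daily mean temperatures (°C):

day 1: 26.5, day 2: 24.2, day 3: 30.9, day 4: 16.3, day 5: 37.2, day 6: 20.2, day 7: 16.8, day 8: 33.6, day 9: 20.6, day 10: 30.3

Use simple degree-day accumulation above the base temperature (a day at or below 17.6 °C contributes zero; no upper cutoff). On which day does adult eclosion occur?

Daily DD above 17.6 °C: 8.9, 6.6, 13.3, 0.0, 19.6, 2.6, 0.0, 16.0, 3.0, 12.7.
Cumulative: 8.9, 15.5, 28.8, 28.8, 48.4, 51.0, 51.0, 67.0, 70.0, 82.7.
The total first reaches 63 DD on day 8.

day 8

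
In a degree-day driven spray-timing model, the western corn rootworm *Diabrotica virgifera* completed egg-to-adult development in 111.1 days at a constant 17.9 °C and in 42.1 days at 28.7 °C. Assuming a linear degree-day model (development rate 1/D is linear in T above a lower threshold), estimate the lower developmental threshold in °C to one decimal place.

Under the model K = D·(T − T_b), so D₁·(T₁ − T_b) = D₂·(T₂ − T_b).
111.1·(17.9 − T_b) = 42.1·(28.7 − T_b)
T_b = (111.1·17.9 − 42.1·28.7) / (111.1 − 42.1) = 780.42 / 69.0 = 11.310 °C ≈ 11.3 °C.

11.3 °C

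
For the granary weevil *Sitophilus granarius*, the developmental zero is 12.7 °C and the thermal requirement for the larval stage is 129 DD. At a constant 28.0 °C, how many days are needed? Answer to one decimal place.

8.4 days

Daily accumulation = 28.0 − 12.7 = 15.3 DD/day.
Duration = 129 / 15.3 = 8.431 ≈ 8.4 days.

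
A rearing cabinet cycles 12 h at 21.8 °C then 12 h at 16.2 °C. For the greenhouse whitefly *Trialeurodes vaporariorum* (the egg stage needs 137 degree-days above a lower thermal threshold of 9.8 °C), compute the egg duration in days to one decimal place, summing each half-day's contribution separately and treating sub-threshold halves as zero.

Day half: max(0, 21.8 − 9.8) × 0.5 = 12.0 × 0.5 = 6.00 DD.
Night half: max(0, 16.2 − 9.8) × 0.5 = 6.4 × 0.5 = 3.20 DD.
Per 24 h: 9.20 DD/day.
Duration = 137 / 9.20 = 14.891 ≈ 14.9 days.

14.9 days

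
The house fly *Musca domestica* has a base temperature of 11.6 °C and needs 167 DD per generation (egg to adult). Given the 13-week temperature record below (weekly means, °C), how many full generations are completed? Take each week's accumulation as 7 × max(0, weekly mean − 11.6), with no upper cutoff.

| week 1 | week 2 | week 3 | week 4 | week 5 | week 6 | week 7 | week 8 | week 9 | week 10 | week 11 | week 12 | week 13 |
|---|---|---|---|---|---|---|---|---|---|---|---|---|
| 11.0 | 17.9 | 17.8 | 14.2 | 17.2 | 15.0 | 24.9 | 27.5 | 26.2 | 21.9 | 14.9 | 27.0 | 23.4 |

Weekly DD (7 × max(0, T̄ − 11.6)): 0.0, 44.1, 43.4, 18.2, 39.2, 23.8, 93.1, 111.3, 102.2, 72.1, 23.1, 107.8, 82.6.
Season total = 760.9 DD.
Complete generations = ⌊760.9 / 167⌋ = 4.

4 generations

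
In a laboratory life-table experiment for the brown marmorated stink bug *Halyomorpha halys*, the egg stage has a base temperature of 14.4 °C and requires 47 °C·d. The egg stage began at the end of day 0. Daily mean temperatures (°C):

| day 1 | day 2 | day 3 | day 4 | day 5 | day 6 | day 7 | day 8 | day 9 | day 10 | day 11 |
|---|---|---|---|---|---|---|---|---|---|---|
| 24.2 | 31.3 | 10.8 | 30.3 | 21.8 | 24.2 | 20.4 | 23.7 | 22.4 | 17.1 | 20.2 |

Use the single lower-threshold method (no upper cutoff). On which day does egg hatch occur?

Daily DD above 14.4 °C: 9.8, 16.9, 0.0, 15.9, 7.4, 9.8, 6.0, 9.3, 8.0, 2.7, 5.8.
Cumulative: 9.8, 26.7, 26.7, 42.6, 50.0, 59.8, 65.8, 75.1, 83.1, 85.8, 91.6.
The total first reaches 47 DD on day 5.

day 5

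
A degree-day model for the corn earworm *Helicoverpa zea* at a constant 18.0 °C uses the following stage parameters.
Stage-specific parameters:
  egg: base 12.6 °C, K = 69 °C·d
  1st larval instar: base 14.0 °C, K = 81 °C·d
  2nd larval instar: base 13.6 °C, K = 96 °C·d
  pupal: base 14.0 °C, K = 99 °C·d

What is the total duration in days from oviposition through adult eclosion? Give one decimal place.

79.6 days

egg: 69 / (18.0 − 12.6) = 69 / 5.4 = 12.778 d.
1st larval instar: 81 / (18.0 − 14.0) = 81 / 4.0 = 20.250 d.
2nd larval instar: 96 / (18.0 − 13.6) = 96 / 4.4 = 21.818 d.
pupal: 99 / (18.0 − 14.0) = 99 / 4.0 = 24.750 d.
Sum = 79.596 ≈ 79.6 days.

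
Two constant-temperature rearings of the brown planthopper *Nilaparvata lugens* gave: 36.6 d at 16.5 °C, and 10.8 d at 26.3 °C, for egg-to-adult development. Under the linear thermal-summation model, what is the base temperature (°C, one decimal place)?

12.4 °C

Equal thermal constants: D₁(T₁ − T_b) = D₂(T₂ − T_b).
36.6·(16.5 − T_b) = 10.8·(26.3 − T_b)
T_b = (36.6·16.5 − 10.8·26.3) / (36.6 − 10.8) = 319.86 / 25.8 = 12.398 °C ≈ 12.4 °C.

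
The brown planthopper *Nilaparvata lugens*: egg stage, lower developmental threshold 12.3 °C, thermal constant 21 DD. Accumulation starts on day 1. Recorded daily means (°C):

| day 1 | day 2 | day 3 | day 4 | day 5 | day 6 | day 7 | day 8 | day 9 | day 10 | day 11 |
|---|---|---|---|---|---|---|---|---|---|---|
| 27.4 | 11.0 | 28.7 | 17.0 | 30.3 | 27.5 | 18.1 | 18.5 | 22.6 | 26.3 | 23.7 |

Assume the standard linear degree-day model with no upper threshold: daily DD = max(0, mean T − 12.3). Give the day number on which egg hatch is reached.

Daily DD above 12.3 °C: 15.1, 0.0, 16.4, 4.7, 18.0, 15.2, 5.8, 6.2, 10.3, 14.0, 11.4.
Cumulative: 15.1, 15.1, 31.5, 36.2, 54.2, 69.4, 75.2, 81.4, 91.7, 105.7, 117.1.
The total first reaches 21 DD on day 3.

day 3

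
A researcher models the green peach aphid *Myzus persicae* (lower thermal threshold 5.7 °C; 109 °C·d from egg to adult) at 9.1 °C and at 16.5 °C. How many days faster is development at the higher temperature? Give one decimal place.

22.0 days

At 9.1 °C: 109 / (9.1 − 5.7) = 109 / 3.4 = 32.059 d.
At 16.5 °C: 109 / (16.5 − 5.7) = 109 / 10.8 = 10.093 d.
Difference = |32.059 − 10.093| = 21.966 ≈ 22.0 days.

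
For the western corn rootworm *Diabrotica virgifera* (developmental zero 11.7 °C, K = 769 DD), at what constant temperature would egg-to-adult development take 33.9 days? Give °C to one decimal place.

34.4 °C

Required daily accumulation = 769 / 33.9 = 22.684 DD/day.
T = T_base + 22.684 = 11.7 + 22.684 = 34.384 ≈ 34.4 °C.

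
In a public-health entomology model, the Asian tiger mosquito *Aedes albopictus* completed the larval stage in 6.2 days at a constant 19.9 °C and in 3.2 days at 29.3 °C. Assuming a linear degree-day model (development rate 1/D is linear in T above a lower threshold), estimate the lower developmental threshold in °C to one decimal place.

Under the model K = D·(T − T_b), so D₁·(T₁ − T_b) = D₂·(T₂ − T_b).
6.2·(19.9 − T_b) = 3.2·(29.3 − T_b)
T_b = (6.2·19.9 − 3.2·29.3) / (6.2 − 3.2) = 29.62 / 3.0 = 9.873 °C ≈ 9.9 °C.

9.9 °C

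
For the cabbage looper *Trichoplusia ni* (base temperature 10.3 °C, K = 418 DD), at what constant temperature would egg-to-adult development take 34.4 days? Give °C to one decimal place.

22.5 °C

Required daily accumulation = 418 / 34.4 = 12.151 DD/day.
T = T_base + 12.151 = 10.3 + 12.151 = 22.451 ≈ 22.5 °C.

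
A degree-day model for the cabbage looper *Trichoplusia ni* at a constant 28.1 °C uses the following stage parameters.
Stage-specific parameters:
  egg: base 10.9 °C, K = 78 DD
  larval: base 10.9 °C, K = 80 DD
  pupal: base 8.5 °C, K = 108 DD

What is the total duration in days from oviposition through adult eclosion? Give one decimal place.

14.7 days

egg: 78 / (28.1 − 10.9) = 78 / 17.2 = 4.535 d.
larval: 80 / (28.1 − 10.9) = 80 / 17.2 = 4.651 d.
pupal: 108 / (28.1 − 8.5) = 108 / 19.6 = 5.510 d.
Sum = 14.696 ≈ 14.7 days.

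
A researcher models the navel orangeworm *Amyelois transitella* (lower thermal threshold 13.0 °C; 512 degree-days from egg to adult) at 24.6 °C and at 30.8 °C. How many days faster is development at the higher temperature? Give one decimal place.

At 24.6 °C: 512 / (24.6 − 13.0) = 512 / 11.6 = 44.138 d.
At 30.8 °C: 512 / (30.8 − 13.0) = 512 / 17.8 = 28.764 d.
Difference = |44.138 − 28.764| = 15.374 ≈ 15.4 days.

15.4 days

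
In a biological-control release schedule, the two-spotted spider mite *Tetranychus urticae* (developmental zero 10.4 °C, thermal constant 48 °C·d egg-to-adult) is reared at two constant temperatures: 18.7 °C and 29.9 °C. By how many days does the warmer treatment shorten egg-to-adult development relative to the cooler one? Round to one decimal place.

At 18.7 °C: 48 / (18.7 − 10.4) = 48 / 8.3 = 5.783 d.
At 29.9 °C: 48 / (29.9 − 10.4) = 48 / 19.5 = 2.462 d.
Difference = |5.783 − 2.462| = 3.322 ≈ 3.3 days.

3.3 days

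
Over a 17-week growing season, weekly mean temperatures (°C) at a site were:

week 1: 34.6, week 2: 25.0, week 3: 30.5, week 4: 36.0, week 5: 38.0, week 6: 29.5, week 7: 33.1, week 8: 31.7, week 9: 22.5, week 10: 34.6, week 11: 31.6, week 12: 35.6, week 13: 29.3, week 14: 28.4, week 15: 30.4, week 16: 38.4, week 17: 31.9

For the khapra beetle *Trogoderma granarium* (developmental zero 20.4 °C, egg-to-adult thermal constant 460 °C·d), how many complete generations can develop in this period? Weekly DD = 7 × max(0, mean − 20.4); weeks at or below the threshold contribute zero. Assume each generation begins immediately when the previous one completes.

Weekly DD (7 × max(0, T̄ − 20.4)): 99.4, 32.2, 70.7, 109.2, 123.2, 63.7, 88.9, 79.1, 14.7, 99.4, 78.4, 106.4, 62.3, 56.0, 70.0, 126.0, 80.5.
Season total = 1360.1 DD.
Complete generations = ⌊1360.1 / 460⌋ = 2.

2 generations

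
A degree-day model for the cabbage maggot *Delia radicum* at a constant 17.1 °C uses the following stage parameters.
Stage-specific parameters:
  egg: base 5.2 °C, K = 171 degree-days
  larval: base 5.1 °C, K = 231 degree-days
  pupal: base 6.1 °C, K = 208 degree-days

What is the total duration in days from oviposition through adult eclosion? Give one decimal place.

egg: 171 / (17.1 − 5.2) = 171 / 11.9 = 14.370 d.
larval: 231 / (17.1 − 5.1) = 231 / 12.0 = 19.250 d.
pupal: 208 / (17.1 − 6.1) = 208 / 11.0 = 18.909 d.
Sum = 52.529 ≈ 52.5 days.

52.5 days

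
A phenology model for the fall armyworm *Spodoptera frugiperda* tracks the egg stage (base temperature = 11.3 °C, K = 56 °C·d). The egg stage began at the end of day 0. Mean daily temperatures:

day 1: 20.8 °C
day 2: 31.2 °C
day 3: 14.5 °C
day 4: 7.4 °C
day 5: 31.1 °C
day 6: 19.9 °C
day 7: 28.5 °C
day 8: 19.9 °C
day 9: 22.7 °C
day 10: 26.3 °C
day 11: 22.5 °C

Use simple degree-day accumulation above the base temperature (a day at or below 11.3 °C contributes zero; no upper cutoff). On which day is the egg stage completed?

day 6

Daily DD above 11.3 °C: 9.5, 19.9, 3.2, 0.0, 19.8, 8.6, 17.2, 8.6, 11.4, 15.0, 11.2.
Cumulative: 9.5, 29.4, 32.6, 32.6, 52.4, 61.0, 78.2, 86.8, 98.2, 113.2, 124.4.
The total first reaches 56 DD on day 6.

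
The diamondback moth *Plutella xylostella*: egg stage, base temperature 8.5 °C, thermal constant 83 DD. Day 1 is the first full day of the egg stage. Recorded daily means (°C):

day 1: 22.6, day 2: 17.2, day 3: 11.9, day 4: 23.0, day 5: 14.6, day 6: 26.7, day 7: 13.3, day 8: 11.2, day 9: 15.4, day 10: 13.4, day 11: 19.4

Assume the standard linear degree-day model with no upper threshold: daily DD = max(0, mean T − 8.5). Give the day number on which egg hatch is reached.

day 10

Daily DD above 8.5 °C: 14.1, 8.7, 3.4, 14.5, 6.1, 18.2, 4.8, 2.7, 6.9, 4.9, 10.9.
Cumulative: 14.1, 22.8, 26.2, 40.7, 46.8, 65.0, 69.8, 72.5, 79.4, 84.3, 95.2.
The total first reaches 83 DD on day 10.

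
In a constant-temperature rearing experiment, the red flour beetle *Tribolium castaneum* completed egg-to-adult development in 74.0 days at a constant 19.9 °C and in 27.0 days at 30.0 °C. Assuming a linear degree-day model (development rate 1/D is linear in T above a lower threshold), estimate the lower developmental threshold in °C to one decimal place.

Equal thermal constants: D₁(T₁ − T_b) = D₂(T₂ − T_b).
74.0·(19.9 − T_b) = 27.0·(30.0 − T_b)
T_b = (74.0·19.9 − 27.0·30.0) / (74.0 − 27.0) = 662.60 / 47.0 = 14.098 °C ≈ 14.1 °C.

14.1 °C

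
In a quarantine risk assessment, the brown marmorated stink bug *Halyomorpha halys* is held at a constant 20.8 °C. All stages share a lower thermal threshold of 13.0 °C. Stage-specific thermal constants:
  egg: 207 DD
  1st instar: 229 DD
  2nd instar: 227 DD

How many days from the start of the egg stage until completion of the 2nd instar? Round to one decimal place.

Daily accumulation at 20.8 °C = 20.8 − 13.0 = 7.8 DD/day.
Total K = 207 + 229 + 227 = 663 DD.
Total duration = 663 / 7.8 = 85.000 ≈ 85.0 days.

85.0 days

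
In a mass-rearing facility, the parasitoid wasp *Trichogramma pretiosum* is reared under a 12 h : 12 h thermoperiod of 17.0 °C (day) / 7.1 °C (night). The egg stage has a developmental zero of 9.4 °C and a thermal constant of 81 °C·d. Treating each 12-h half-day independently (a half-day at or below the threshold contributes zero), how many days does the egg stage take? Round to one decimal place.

Day half: max(0, 17.0 − 9.4) × 0.5 = 7.6 × 0.5 = 3.80 DD.
Night half: max(0, 7.1 − 9.4) × 0.5 = 0.0 × 0.5 = 0.00 DD.
Per 24 h: 3.80 DD/day.
Duration = 81 / 3.80 = 21.316 ≈ 21.3 days.

21.3 days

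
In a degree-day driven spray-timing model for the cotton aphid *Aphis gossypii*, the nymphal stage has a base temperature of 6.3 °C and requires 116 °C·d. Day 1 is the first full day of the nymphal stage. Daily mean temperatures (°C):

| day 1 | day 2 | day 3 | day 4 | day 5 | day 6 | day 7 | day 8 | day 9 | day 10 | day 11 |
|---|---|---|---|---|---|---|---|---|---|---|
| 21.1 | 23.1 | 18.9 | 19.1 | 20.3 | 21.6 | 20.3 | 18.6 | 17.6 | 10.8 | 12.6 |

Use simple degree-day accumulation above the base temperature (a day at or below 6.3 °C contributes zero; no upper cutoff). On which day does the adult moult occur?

day 9

Daily DD above 6.3 °C: 14.8, 16.8, 12.6, 12.8, 14.0, 15.3, 14.0, 12.3, 11.3, 4.5, 6.3.
Cumulative: 14.8, 31.6, 44.2, 57.0, 71.0, 86.3, 100.3, 112.6, 123.9, 128.4, 134.7.
The total first reaches 116 DD on day 9.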